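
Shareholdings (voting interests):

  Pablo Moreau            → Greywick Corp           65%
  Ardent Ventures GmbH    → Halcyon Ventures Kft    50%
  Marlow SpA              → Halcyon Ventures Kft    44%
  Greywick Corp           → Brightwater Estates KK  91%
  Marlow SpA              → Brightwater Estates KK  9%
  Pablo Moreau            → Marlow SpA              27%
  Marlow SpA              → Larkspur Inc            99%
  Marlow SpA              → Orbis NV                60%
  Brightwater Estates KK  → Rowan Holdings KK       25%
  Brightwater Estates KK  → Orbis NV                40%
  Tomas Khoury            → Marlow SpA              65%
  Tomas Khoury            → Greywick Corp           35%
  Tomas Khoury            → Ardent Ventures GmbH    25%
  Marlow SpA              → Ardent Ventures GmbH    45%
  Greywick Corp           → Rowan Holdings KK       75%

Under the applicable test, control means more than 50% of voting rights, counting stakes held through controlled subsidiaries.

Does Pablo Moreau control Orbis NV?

Pablo holds 65% of Greywick, so Pablo controls Greywick.
Greywick holds 91% of Brightwater, so Pablo controls Brightwater.
Greywick and Brightwater together hold 75% + 25% = 100% of Rowan, so Pablo controls Rowan.
In Orbis, Pablo's side holds only 40%, not > 50%.
So Pablo does not control Orbis.

No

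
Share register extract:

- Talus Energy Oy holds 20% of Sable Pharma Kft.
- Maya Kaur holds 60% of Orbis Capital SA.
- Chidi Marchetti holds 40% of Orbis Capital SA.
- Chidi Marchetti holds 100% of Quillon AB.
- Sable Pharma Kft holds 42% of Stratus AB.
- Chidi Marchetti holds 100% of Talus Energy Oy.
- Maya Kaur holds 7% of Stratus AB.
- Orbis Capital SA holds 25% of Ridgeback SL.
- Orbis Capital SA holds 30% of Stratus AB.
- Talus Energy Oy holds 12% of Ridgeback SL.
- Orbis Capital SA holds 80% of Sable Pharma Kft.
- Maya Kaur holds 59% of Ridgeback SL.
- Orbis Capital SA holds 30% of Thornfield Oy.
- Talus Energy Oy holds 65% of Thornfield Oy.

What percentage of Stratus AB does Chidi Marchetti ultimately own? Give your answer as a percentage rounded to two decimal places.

33.84%

Chidi reaches Stratus along 3 paths.
Via Orbis: 40% × 30% = 12%.
Via Orbis → Sable: 40% × 80% × 42% = 13.44%.
Via Talus → Sable: 100% × 20% × 42% = 8.4%.
Total: 12% + 13.44% + 8.4% = 33.84%.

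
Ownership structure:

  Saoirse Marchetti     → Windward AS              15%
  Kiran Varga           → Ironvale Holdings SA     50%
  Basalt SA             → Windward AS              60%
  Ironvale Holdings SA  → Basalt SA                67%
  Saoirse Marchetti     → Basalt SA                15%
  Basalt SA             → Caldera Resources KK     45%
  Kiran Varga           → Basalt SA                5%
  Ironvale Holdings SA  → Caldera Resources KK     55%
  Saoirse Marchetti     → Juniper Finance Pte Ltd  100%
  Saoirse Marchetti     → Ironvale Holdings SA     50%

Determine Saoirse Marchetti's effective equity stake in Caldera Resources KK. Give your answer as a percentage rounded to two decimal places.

Saoirse reaches Caldera along 3 paths.
Via Ironvale: 50% × 55% = 27.5%.
Via Ironvale → Basalt: 50% × 67% × 45% = 15.075%.
Via Basalt: 15% × 45% = 6.75%.
Total: 27.5% + 15.075% + 6.75% = 49.325%.
Rounded: 49.33%.

49.33%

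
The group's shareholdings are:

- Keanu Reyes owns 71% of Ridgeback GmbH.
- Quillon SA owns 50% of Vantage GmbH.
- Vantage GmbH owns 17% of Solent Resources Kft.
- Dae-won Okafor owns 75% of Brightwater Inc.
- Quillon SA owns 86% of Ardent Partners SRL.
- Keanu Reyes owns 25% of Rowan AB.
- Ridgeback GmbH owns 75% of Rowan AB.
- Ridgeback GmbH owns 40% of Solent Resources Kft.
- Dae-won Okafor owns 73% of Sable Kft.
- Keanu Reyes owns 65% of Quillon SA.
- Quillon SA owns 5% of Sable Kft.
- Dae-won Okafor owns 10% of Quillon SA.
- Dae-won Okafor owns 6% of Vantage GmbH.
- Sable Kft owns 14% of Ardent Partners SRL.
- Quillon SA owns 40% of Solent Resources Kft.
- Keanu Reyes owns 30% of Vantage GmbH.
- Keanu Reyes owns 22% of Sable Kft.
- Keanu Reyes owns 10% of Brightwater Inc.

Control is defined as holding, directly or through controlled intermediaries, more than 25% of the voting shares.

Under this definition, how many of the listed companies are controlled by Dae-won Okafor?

Dae-won holds 73% of Sable, so Dae-won controls Sable.
Dae-won holds 75% of Brightwater, so Dae-won controls Brightwater.
No other company's threshold is met.
Dae-won controls 2 companies.

2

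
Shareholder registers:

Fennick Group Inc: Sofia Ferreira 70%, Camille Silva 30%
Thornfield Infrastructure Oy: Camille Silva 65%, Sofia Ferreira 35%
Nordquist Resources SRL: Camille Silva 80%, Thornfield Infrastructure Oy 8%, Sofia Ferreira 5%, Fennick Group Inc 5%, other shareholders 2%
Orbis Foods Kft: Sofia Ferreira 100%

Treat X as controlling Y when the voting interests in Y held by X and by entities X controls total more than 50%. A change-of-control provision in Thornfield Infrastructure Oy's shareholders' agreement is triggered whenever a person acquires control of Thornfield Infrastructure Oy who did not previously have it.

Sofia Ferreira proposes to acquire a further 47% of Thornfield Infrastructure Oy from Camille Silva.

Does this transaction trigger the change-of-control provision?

Yes

The purchase adds only to Sofia's holdings (Camille's stake shrinks), so Sofia is the only person who could newly come to control Thornfield.
Sofia holds 70% of Fennick, so Sofia controls Fennick.
Sofia holds 100% of Orbis, so Sofia controls Orbis.
In Thornfield, Sofia's side holds only 35%, not > 50%.
So before the transaction, Sofia does not control Thornfield.
After the purchase, Sofia's direct stake in Thornfield rises to 35% + 47% = 82%, and Camille's stake falls to 18%.
Sofia holds 82% of Thornfield, so Sofia controls Thornfield.
Sofia did not control Thornfield before and does after, so the clause is triggered.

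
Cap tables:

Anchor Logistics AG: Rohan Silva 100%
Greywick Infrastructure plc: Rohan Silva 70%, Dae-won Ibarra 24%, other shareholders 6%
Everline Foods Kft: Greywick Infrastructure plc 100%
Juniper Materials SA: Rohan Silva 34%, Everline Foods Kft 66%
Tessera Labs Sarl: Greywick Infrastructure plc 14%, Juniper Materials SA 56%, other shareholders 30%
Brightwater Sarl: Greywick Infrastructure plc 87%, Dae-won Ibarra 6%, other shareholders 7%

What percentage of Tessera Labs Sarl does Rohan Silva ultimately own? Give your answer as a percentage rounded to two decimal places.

Rohan reaches Tessera along 3 paths.
Via Greywick: 70% × 14% = 9.8%.
Via Juniper: 34% × 56% = 19.04%.
Via Greywick → Everline → Juniper: 70% × 100% × 66% × 56% = 25.872%.
Total: 9.8% + 19.04% + 25.872% = 54.712%.
Rounded: 54.71%.

54.71%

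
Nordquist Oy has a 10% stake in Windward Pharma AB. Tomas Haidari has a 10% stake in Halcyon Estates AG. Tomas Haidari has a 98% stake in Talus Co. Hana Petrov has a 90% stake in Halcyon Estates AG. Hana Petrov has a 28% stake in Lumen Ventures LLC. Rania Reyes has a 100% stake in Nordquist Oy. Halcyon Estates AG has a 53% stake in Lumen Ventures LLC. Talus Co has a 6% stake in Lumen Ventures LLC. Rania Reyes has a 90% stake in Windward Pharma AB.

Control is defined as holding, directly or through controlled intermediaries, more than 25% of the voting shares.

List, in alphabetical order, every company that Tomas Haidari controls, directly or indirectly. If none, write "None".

Talus Co

Tomas holds 98% of Talus, so Tomas controls Talus.
No other company's threshold is met.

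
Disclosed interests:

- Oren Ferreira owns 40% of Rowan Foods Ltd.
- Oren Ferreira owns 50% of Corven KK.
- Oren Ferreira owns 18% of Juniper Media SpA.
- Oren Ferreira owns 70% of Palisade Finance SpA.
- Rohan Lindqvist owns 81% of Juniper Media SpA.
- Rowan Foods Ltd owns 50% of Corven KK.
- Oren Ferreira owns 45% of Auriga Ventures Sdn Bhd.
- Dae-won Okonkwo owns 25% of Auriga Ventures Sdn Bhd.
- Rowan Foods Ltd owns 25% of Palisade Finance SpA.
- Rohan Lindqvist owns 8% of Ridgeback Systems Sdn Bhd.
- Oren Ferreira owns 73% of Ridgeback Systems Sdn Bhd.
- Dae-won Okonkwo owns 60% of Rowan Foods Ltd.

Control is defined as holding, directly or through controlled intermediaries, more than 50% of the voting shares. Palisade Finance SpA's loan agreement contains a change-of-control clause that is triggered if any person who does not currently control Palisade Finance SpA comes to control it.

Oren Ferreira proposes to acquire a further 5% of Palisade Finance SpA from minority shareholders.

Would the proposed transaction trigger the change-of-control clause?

No

The purchase changes only Oren's holdings, so Oren is the only person who could newly come to control Palisade.
Oren holds 70% of Palisade, so Oren controls Palisade.
So Oren already controls Palisade before the transaction.
After the purchase, Oren's direct stake in Palisade rises to 70% + 5% = 75%.
Oren controlled Palisade already, so this is not a new person acquiring control; every other person's position is unchanged or reduced.
No new person acquires control, so the clause is not triggered.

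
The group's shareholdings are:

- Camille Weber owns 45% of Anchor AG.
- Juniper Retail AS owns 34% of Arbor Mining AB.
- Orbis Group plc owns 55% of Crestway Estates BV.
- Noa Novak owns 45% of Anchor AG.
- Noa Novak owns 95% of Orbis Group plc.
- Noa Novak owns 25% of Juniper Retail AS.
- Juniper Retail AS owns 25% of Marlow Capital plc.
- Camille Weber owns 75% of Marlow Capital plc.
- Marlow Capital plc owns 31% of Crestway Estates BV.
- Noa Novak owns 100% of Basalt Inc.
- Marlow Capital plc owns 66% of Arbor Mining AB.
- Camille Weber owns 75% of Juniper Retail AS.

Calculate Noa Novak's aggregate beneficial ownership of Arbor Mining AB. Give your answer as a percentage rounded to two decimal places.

12.63%

Noa reaches Arbor along 2 paths.
Via Juniper → Marlow: 25% × 25% × 66% = 4.125%.
Via Juniper: 25% × 34% = 8.5%.
Total: 4.125% + 8.5% = 12.625%.
Rounded: 12.63%.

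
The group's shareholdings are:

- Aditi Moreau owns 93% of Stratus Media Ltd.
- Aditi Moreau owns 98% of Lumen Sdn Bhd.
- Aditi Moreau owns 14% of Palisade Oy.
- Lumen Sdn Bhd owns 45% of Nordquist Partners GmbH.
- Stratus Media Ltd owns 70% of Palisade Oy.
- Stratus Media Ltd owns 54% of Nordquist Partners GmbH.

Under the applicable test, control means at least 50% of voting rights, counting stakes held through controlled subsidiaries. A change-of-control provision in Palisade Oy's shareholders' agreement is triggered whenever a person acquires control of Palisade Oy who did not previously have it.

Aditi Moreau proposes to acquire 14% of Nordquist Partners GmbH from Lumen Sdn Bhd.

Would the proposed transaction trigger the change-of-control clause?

No

The purchase adds only to Aditi's holdings (Lumen's stake shrinks), so Aditi is the only person who could newly come to control Palisade.
Aditi holds 93% of Stratus, so Aditi controls Stratus.
Stratus and Aditi together hold 70% + 14% = 84% of Palisade, so Aditi controls Palisade.
So Aditi already controls Palisade before the transaction.
After the purchase, Aditi holds 14% of Nordquist directly, and Lumen's stake falls to 31%.
Aditi controlled Palisade already, so this is not a new person acquiring control; every other person's position is unchanged or reduced.
No new person acquires control, so the clause is not triggered.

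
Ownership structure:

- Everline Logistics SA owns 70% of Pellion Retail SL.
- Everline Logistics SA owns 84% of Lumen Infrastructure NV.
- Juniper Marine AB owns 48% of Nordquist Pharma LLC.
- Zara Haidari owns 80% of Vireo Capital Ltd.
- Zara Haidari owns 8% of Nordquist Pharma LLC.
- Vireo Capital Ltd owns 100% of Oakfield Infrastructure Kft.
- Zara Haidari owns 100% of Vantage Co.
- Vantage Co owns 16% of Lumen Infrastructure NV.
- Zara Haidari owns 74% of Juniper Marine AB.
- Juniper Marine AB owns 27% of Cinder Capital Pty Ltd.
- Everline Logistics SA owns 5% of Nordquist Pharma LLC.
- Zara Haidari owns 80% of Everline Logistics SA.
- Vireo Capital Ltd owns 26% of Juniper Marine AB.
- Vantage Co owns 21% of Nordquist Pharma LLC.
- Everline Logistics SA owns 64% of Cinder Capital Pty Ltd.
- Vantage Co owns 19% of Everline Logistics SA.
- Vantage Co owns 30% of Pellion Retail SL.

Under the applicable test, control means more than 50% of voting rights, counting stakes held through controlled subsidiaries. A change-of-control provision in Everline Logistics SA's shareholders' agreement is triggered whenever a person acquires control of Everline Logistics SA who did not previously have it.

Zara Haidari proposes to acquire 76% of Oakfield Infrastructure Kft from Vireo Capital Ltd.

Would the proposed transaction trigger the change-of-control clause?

No

The purchase adds only to Zara's holdings (Vireo's stake shrinks), so Zara is the only person who could newly come to control Everline.
Zara holds 100% of Vantage, so Zara controls Vantage.
Zara and Vantage together hold 80% + 19% = 99% of Everline, so Zara controls Everline.
So Zara already controls Everline before the transaction.
After the purchase, Zara holds 76% of Oakfield directly, and Vireo's stake falls to 24%.
Zara controlled Everline already, so this is not a new person acquiring control; every other person's position is unchanged or reduced.
No new person acquires control, so the clause is not triggered.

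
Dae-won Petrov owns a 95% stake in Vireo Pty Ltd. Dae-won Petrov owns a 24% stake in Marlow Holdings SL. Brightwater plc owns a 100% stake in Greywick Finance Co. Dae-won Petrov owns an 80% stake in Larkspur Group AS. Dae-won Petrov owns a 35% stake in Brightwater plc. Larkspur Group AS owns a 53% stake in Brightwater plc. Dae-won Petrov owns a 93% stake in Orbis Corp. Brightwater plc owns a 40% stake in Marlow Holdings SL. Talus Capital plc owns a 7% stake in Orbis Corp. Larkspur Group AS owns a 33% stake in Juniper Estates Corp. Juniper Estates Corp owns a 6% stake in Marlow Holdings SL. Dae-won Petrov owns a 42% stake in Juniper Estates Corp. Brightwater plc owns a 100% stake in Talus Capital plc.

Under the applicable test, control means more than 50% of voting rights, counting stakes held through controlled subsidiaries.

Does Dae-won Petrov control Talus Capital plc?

Yes

Dae-won holds 80% of Larkspur, so Dae-won controls Larkspur.
Dae-won and Larkspur together hold 35% + 53% = 88% of Brightwater, so Dae-won controls Brightwater.
Brightwater holds 100% of Talus, so Dae-won controls Talus.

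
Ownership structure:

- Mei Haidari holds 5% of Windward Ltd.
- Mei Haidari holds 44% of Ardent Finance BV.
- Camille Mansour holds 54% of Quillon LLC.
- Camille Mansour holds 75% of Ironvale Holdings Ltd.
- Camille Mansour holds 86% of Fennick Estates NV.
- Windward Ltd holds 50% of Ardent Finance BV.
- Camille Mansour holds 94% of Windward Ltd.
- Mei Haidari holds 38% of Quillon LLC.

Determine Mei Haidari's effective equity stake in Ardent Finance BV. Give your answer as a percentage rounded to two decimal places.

46.50%

Mei reaches Ardent along 2 paths.
Via Windward: 5% × 50% = 2.5%.
Direct stake: 44% = 44%.
Total: 2.5% + 44% = 46.5%.
Rounded: 46.50%.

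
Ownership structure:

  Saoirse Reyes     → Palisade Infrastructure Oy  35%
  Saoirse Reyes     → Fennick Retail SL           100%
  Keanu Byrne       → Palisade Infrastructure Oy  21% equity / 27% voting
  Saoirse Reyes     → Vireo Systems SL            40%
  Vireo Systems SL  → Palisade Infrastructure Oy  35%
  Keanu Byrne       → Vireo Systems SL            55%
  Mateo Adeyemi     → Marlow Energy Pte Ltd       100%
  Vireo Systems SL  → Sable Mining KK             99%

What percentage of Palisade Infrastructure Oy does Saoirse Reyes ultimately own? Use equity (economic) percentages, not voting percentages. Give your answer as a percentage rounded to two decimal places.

49.00%

Saoirse reaches Palisade along 2 paths.
Via Vireo: 40% × 35% = 14%.
Direct stake: 35% = 35%.
Total: 14% + 35% = 49%.
Rounded: 49.00%.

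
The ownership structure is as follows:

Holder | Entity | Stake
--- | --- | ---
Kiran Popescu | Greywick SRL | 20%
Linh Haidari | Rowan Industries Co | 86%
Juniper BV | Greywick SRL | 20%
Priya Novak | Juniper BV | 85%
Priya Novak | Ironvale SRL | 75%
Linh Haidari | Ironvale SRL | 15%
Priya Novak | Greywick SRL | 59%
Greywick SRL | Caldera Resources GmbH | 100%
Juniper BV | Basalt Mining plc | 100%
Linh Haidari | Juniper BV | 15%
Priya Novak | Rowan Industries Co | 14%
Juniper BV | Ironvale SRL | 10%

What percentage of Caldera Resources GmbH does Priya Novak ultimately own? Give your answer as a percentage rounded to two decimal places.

76.00%

Priya reaches Caldera along 2 paths.
Via Juniper → Greywick: 85% × 20% × 100% = 17%.
Via Greywick: 59% × 100% = 59%.
Total: 17% + 59% = 76%.
Rounded: 76.00%.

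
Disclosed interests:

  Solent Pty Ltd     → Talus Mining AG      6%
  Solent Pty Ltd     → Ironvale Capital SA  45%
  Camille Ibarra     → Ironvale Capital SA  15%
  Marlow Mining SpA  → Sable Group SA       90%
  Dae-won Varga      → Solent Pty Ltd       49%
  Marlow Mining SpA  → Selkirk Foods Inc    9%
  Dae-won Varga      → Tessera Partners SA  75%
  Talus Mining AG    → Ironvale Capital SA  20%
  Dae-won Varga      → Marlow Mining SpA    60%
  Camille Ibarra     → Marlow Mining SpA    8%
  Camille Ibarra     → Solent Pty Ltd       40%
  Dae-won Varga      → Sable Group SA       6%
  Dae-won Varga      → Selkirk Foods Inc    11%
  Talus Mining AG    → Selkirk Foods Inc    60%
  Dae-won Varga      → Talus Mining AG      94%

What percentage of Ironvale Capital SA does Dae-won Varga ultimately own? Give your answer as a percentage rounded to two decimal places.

41.44%

Dae-won reaches Ironvale along 3 paths.
Via Solent: 49% × 45% = 22.05%.
Via Solent → Talus: 49% × 6% × 20% = 0.588%.
Via Talus: 94% × 20% = 18.8%.
Total: 22.05% + 0.588% + 18.8% = 41.438%.
Rounded: 41.44%.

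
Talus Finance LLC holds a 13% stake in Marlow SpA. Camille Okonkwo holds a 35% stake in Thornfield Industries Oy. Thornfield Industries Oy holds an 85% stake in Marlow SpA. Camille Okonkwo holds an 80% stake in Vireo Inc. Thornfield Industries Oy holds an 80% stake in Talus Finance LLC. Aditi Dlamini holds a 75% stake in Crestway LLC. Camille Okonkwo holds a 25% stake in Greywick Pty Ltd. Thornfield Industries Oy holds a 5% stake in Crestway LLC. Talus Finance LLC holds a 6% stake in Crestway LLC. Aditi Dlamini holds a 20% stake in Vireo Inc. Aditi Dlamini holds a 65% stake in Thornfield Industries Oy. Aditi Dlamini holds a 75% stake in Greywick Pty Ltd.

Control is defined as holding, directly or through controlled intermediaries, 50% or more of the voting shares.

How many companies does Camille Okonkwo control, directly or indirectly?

1

Camille holds 80% of Vireo, so Camille controls Vireo.
No other company's threshold is met.
Camille controls 1 company.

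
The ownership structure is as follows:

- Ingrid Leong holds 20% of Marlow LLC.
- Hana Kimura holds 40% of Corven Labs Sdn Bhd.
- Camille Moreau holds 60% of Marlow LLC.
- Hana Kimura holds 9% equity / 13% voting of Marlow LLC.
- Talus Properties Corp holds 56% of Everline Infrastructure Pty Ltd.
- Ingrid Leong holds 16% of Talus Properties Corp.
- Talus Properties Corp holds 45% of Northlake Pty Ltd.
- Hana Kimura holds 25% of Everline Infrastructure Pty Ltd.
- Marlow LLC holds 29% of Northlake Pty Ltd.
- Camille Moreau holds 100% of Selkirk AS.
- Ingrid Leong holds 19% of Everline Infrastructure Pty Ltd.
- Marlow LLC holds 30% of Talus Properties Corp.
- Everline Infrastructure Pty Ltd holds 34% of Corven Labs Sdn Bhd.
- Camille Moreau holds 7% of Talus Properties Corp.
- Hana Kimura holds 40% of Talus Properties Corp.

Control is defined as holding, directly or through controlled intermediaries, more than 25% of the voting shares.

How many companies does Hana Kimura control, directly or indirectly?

Hana holds 40% of Talus, so Hana controls Talus.
Talus and Hana together hold 56% + 25% = 81% of Everline, so Hana controls Everline.
Everline and Hana together hold 34% + 40% = 74% of Corven, so Hana controls Corven.
Talus holds 45% of Northlake, so Hana controls Northlake.
No other company's threshold is met.
Hana controls 4 companies.

4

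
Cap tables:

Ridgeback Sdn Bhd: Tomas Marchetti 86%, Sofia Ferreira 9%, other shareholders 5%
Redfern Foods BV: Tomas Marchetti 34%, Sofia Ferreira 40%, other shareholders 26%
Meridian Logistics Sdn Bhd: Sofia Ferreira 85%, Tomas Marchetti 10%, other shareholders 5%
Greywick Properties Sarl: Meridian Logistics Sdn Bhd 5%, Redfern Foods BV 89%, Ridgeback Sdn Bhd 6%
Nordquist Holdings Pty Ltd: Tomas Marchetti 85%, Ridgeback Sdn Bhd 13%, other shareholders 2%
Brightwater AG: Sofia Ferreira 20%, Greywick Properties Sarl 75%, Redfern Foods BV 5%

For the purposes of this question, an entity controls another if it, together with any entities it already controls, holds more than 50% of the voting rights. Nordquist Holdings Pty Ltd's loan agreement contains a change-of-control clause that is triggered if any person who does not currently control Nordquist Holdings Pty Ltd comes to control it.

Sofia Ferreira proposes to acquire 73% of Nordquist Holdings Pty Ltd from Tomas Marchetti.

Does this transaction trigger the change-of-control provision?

The purchase adds only to Sofia's holdings (Tomas's stake shrinks), so Sofia is the only person who could newly come to control Nordquist.
Sofia holds 85% of Meridian, so Sofia controls Meridian.
Neither Sofia nor any entity Sofia controls holds any voting interest in Nordquist.
So before the transaction, Sofia does not control Nordquist.
After the purchase, Sofia holds 73% of Nordquist directly, and Tomas's stake falls to 12%.
Sofia holds 73% of Nordquist, so Sofia controls Nordquist.
Sofia did not control Nordquist before and does after, so the clause is triggered.

Yes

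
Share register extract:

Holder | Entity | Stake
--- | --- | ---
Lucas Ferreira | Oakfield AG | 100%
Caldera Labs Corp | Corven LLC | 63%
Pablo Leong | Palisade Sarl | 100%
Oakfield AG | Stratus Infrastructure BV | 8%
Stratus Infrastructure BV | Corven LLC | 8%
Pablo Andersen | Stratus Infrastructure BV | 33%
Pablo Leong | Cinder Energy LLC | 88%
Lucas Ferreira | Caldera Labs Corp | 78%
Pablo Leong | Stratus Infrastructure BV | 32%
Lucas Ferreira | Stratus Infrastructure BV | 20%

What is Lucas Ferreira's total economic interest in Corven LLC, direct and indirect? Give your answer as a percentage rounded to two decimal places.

51.38%

Lucas reaches Corven along 3 paths.
Via Caldera: 78% × 63% = 49.14%.
Via Stratus: 20% × 8% = 1.6%.
Via Oakfield → Stratus: 100% × 8% × 8% = 0.64%.
Total: 49.14% + 1.6% + 0.64% = 51.38%.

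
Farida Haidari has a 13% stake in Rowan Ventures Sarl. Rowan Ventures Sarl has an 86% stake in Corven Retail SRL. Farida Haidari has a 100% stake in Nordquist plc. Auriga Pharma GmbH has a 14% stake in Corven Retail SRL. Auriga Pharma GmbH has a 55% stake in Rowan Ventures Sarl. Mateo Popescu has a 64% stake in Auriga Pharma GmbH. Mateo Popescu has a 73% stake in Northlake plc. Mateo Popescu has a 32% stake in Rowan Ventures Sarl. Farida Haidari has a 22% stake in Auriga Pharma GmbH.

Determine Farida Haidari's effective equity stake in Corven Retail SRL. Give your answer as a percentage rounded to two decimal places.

24.67%

Farida reaches Corven along 3 paths.
Via Auriga: 22% × 14% = 3.08%.
Via Auriga → Rowan: 22% × 55% × 86% = 10.406%.
Via Rowan: 13% × 86% = 11.18%.
Total: 3.08% + 10.406% + 11.18% = 24.666%.
Rounded: 24.67%.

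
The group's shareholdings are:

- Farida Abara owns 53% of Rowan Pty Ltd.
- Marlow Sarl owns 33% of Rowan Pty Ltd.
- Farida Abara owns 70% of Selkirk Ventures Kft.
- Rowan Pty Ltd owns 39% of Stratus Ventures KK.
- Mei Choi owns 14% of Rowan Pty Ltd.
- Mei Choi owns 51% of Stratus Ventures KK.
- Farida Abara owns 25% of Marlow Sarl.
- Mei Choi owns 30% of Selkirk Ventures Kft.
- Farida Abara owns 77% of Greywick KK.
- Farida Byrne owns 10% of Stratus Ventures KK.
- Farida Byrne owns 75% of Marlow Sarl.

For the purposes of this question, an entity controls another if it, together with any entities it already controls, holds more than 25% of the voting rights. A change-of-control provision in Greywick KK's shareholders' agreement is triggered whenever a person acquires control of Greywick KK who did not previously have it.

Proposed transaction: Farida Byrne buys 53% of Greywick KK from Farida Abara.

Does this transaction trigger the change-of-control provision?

Yes

The purchase adds only to Farida Byrne's holdings (Farida Abara's stake shrinks), so Farida Byrne is the only person who could newly come to control Greywick.
Farida Byrne holds 75% of Marlow, so Farida Byrne controls Marlow.
Marlow holds 33% of Rowan, so Farida Byrne controls Rowan.
Farida Byrne and Rowan together hold 10% + 39% = 49% of Stratus, so Farida Byrne controls Stratus.
Neither Farida Byrne nor any entity Farida Byrne controls holds any voting interest in Greywick.
So before the transaction, Farida Byrne does not control Greywick.
After the purchase, Farida Byrne holds 53% of Greywick directly, and Farida Abara's stake falls to 24%.
Farida Byrne holds 53% of Greywick, so Farida Byrne controls Greywick.
Farida Byrne did not control Greywick before and does after, so the clause is triggered.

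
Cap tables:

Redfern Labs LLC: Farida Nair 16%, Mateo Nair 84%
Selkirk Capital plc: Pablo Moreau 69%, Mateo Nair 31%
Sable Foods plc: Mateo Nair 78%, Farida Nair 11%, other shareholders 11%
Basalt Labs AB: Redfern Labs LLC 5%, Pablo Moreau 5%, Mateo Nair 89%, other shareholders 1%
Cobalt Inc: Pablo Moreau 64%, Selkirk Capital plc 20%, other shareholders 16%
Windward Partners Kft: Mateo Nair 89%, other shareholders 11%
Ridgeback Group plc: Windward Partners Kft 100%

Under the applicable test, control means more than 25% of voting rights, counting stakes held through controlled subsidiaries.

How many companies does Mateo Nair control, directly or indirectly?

Mateo holds 84% of Redfern, so Mateo controls Redfern.
Mateo holds 31% of Selkirk, so Mateo controls Selkirk.
Mateo holds 78% of Sable, so Mateo controls Sable.
Redfern and Mateo together hold 5% + 89% = 94% of Basalt, so Mateo controls Basalt.
Mateo holds 89% of Windward, so Mateo controls Windward.
Windward holds 100% of Ridgeback, so Mateo controls Ridgeback.
No other company's threshold is met.
Mateo controls 6 companies.

6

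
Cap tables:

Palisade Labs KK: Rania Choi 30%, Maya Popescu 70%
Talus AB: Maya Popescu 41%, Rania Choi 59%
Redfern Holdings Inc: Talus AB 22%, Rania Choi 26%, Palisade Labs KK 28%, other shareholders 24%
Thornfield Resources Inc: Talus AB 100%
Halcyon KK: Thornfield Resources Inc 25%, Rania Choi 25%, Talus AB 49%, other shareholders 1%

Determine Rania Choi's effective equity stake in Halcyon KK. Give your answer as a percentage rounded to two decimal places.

Rania reaches Halcyon along 3 paths.
Via Talus → Thornfield: 59% × 100% × 25% = 14.75%.
Direct stake: 25% = 25%.
Via Talus: 59% × 49% = 28.91%.
Total: 14.75% + 25% + 28.91% = 68.66%.

68.66%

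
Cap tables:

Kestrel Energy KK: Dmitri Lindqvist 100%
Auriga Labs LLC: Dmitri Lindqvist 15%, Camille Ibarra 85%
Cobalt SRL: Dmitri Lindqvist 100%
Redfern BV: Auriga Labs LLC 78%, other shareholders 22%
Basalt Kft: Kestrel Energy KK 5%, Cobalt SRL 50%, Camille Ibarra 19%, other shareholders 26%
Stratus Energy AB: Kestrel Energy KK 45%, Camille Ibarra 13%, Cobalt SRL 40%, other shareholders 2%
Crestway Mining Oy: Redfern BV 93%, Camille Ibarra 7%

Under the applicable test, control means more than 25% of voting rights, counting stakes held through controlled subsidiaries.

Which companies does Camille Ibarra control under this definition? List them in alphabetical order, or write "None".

Camille holds 85% of Auriga, so Camille controls Auriga.
Auriga holds 78% of Redfern, so Camille controls Redfern.
Redfern and Camille together hold 93% + 7% = 100% of Crestway, so Camille controls Crestway.
No other company's threshold is met.

Auriga Labs LLC, Crestway Mining Oy, Redfern BV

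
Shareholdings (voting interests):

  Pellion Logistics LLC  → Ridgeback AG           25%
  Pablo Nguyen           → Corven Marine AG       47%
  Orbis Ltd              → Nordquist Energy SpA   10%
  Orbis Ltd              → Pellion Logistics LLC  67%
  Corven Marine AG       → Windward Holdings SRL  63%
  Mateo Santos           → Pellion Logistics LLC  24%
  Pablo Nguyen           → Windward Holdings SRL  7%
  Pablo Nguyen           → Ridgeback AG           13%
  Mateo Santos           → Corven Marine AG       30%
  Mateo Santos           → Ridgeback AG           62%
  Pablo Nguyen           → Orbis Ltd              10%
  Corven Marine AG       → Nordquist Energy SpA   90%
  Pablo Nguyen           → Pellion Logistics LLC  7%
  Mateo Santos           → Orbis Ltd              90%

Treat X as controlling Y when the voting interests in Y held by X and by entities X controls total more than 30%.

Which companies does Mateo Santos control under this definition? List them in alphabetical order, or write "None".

Mateo holds 90% of Orbis, so Mateo controls Orbis.
Mateo and Orbis together hold 24% + 67% = 91% of Pellion, so Mateo controls Pellion.
Mateo and Pellion together hold 62% + 25% = 87% of Ridgeback, so Mateo controls Ridgeback.
No other company's threshold is met.

Orbis Ltd, Pellion Logistics LLC, Ridgeback AG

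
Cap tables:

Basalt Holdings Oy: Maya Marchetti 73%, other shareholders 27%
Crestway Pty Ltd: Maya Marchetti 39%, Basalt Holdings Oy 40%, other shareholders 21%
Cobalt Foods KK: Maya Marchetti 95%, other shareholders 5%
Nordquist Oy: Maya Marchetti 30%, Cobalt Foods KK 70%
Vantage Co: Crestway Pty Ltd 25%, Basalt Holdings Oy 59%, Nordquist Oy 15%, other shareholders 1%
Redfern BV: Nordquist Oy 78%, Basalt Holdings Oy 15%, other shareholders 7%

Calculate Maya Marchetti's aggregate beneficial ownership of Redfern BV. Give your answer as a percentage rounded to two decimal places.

86.22%

Maya reaches Redfern along 3 paths.
Via Nordquist: 30% × 78% = 23.4%.
Via Cobalt → Nordquist: 95% × 70% × 78% = 51.87%.
Via Basalt: 73% × 15% = 10.95%.
Total: 23.4% + 51.87% + 10.95% = 86.22%.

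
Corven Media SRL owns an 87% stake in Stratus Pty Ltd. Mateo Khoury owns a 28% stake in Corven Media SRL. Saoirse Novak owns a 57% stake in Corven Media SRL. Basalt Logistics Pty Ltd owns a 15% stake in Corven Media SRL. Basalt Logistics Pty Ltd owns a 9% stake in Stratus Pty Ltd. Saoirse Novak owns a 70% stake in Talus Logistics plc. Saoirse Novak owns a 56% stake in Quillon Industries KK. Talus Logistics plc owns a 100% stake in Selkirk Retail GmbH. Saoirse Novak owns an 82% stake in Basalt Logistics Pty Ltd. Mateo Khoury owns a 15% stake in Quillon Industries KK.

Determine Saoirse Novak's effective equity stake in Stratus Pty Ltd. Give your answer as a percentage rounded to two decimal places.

Saoirse reaches Stratus along 3 paths.
Via Basalt → Corven: 82% × 15% × 87% = 10.701%.
Via Corven: 57% × 87% = 49.59%.
Via Basalt: 82% × 9% = 7.38%.
Total: 10.701% + 49.59% + 7.38% = 67.671%.
Rounded: 67.67%.

67.67%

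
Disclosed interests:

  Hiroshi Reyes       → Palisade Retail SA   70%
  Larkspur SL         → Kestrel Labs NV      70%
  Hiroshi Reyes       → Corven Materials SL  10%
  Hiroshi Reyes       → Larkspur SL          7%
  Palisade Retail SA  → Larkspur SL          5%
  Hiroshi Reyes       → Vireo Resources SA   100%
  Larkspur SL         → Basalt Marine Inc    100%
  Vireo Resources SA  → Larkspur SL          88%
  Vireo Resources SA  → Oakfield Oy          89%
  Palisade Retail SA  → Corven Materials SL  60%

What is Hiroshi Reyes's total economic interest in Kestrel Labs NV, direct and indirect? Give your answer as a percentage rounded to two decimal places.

Hiroshi reaches Kestrel along 3 paths.
Via Vireo → Larkspur: 100% × 88% × 70% = 61.6%.
Via Larkspur: 7% × 70% = 4.9%.
Via Palisade → Larkspur: 70% × 5% × 70% = 2.45%.
Total: 61.6% + 4.9% + 2.45% = 68.95%.

68.95%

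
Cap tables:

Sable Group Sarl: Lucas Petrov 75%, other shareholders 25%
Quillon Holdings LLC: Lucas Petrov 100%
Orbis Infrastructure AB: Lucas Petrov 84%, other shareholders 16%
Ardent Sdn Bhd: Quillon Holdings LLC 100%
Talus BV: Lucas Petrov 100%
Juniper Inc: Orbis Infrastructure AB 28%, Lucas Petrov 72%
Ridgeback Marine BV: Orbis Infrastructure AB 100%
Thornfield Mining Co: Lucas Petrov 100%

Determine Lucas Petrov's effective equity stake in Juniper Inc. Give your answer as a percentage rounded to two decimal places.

95.52%

Lucas reaches Juniper along 2 paths.
Via Orbis: 84% × 28% = 23.52%.
Direct stake: 72% = 72%.
Total: 23.52% + 72% = 95.52%.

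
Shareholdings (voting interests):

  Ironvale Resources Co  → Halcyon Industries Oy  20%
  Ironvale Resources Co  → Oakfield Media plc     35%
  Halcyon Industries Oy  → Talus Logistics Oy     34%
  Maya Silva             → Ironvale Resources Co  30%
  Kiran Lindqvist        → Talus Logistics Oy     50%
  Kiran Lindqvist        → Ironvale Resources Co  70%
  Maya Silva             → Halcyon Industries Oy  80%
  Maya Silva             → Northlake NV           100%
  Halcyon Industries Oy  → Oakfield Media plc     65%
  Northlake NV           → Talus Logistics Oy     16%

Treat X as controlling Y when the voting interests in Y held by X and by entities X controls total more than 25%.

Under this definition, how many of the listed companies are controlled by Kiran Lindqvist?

Kiran holds 70% of Ironvale, so Kiran controls Ironvale.
Ironvale holds 35% of Oakfield, so Kiran controls Oakfield.
Kiran holds 50% of Talus, so Kiran controls Talus.
No other company's threshold is met.
Kiran controls 3 companies.

3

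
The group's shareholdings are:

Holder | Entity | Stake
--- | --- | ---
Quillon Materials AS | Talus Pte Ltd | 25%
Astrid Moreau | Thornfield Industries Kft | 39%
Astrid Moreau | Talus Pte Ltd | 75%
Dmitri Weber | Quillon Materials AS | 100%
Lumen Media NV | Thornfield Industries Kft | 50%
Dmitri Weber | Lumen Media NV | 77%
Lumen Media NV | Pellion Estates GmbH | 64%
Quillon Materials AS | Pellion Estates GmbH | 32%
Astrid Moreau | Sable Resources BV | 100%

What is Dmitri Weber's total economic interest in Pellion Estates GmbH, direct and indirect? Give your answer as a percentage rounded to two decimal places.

Dmitri reaches Pellion along 2 paths.
Via Lumen: 77% × 64% = 49.28%.
Via Quillon: 100% × 32% = 32%.
Total: 49.28% + 32% = 81.28%.

81.28%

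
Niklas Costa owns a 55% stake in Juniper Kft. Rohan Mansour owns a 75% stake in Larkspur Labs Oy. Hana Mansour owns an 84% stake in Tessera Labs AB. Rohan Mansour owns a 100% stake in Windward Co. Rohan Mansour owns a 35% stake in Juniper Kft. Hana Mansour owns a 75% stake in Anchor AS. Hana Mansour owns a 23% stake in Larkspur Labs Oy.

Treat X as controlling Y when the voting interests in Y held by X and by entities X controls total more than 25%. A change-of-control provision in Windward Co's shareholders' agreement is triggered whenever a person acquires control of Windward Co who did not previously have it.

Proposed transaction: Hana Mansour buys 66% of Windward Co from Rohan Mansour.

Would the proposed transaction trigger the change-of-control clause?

The purchase adds only to Hana's holdings (Rohan's stake shrinks), so Hana is the only person who could newly come to control Windward.
Hana holds 84% of Tessera, so Hana controls Tessera.
Hana holds 75% of Anchor, so Hana controls Anchor.
Neither Hana nor any entity Hana controls holds any voting interest in Windward.
So before the transaction, Hana does not control Windward.
After the purchase, Hana holds 66% of Windward directly, and Rohan's stake falls to 34%.
Hana holds 66% of Windward, so Hana controls Windward.
Hana did not control Windward before and does after, so the clause is triggered.

Yes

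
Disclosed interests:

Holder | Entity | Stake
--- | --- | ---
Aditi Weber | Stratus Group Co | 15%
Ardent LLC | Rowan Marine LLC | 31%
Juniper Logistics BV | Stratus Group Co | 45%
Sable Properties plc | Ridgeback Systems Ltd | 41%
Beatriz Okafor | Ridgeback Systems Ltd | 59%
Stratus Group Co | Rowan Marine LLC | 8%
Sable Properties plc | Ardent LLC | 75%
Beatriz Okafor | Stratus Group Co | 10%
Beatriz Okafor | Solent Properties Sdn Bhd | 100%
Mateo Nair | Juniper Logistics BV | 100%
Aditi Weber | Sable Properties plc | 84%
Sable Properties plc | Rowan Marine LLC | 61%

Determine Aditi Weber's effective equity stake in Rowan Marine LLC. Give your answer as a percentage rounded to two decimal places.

Aditi reaches Rowan along 3 paths.
Via Stratus: 15% × 8% = 1.2%.
Via Sable → Ardent: 84% × 75% × 31% = 19.53%.
Via Sable: 84% × 61% = 51.24%.
Total: 1.2% + 19.53% + 51.24% = 71.97%.

71.97%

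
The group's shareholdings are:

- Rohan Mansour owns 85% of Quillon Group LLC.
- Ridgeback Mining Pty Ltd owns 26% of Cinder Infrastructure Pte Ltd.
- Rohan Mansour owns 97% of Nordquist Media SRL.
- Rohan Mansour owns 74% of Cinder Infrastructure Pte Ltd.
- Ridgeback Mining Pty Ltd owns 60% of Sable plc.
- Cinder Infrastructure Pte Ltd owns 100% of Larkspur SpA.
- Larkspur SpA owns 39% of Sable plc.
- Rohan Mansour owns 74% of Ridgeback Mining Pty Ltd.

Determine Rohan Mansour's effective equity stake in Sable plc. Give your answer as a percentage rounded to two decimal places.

Rohan reaches Sable along 3 paths.
Via Ridgeback: 74% × 60% = 44.4%.
Via Ridgeback → Cinder → Larkspur: 74% × 26% × 100% × 39% = 7.5036%.
Via Cinder → Larkspur: 74% × 100% × 39% = 28.86%.
Total: 44.4% + 7.5036% + 28.86% = 80.7636%.
Rounded: 80.76%.

80.76%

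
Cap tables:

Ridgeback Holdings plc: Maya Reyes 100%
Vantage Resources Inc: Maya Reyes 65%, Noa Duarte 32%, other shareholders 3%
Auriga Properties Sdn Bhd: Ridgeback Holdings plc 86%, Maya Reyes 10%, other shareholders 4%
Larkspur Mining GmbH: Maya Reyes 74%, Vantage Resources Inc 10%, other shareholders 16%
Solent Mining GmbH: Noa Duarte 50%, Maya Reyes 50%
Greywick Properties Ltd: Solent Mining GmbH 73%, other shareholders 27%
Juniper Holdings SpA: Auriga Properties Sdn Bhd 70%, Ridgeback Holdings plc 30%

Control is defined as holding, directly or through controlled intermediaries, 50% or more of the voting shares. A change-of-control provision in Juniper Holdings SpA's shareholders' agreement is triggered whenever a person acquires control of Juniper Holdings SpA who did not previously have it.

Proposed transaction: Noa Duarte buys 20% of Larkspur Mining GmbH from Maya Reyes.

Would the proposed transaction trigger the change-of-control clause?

The purchase adds only to Noa's holdings (Maya's stake shrinks), so Noa is the only person who could newly come to control Juniper.
Noa holds 50% of Solent, so Noa controls Solent.
Solent holds 73% of Greywick, so Noa controls Greywick.
Neither Noa nor any entity Noa controls holds any voting interest in Juniper.
So before the transaction, Noa does not control Juniper.
After the purchase, Noa holds 20% of Larkspur directly, and Maya's stake falls to 54%.
Noa's side now holds 20% of Larkspur, not ≥ 50%, so Noa still does not control Larkspur.
After the transaction, neither Noa nor any entity Noa controls holds a voting interest in Juniper, so Noa still does not control it.
No new person acquires control, so the clause is not triggered.

No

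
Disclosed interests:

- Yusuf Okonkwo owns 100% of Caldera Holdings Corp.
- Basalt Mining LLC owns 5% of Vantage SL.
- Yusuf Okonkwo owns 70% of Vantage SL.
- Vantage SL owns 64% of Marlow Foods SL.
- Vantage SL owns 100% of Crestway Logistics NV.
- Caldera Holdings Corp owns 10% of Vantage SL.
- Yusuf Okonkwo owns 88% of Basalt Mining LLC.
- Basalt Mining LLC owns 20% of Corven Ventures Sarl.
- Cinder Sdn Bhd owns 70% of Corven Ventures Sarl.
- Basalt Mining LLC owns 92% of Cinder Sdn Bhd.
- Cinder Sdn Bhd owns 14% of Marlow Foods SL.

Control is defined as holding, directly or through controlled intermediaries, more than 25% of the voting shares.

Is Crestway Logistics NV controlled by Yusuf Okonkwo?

Yes

Yusuf holds 100% of Caldera, so Yusuf controls Caldera.
Yusuf holds 88% of Basalt, so Yusuf controls Basalt.
Basalt and Yusuf and Caldera together hold 5% + 70% + 10% = 85% of Vantage, so Yusuf controls Vantage.
Vantage holds 100% of Crestway, so Yusuf controls Crestway.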